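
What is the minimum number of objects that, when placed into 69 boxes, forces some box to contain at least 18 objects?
n = (18 − 1)·69 + 1 = 1174

By the generalised pigeonhole principle, to guarantee some box contains ≥ r objects we need more than (r − 1) · k objects total. Threshold: n = (r − 1) · k + 1. With r = 18 and k = 69: n = 17 · 69 + 1 = 1173 + 1 = 1174. For n = 1173 = 17 · 69, we can put exactly 17 objects in every box, avoiding 18 in any single one — so 1174 is tight.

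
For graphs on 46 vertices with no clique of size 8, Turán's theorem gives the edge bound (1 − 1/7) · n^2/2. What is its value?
Turán density bound = (6/7) · 46^2/2 = 6348/7 ≈ 906.8571

Turán's theorem: ex(n, K_{r+1}) is achieved by the complete r-partite Turán graph T(n, r) with parts as balanced as possible, and is at most (1 − 1/r) · n^2/2. For r = 7, n = 46: the density bound is (6/7) · 2116/2 = 6348/7 ≈ 906.8571. The integer-valued extremum is e(T(46, 7)) = 906, which is strictly less than the density bound 6348/7 since 7 ∤ 46 (the parts of T(46, 7) cannot all be equal).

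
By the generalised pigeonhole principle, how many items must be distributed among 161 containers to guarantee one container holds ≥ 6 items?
n = (6 − 1)·161 + 1 = 806

By the generalised pigeonhole principle, to guarantee some box contains ≥ r objects we need more than (r − 1) · k objects total. Threshold: n = (r − 1) · k + 1. With r = 6 and k = 161: n = 5 · 161 + 1 = 805 + 1 = 806. For n = 805 = 5 · 161, we can put exactly 5 objects in every box, avoiding 6 in any single one — so 806 is tight.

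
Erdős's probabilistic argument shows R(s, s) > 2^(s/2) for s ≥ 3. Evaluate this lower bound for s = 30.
2^(30/2) = 32768; so R(30, 30) > 32768

Colour each edge of K_n uniformly at random with red/blue. The expected number of monochromatic K_30 is C(n, 30) · 2 · 2^(−C(30,2)). If C(n, 30) · 2^(1 − C(30,2)) < 1, then with positive probability no monochromatic K_30 exists, so R(30, 30) > n. The standard estimate C(n, 30) ≤ n^30/30! shows this inequality holds whenever n ≤ 2^(30/2) (since 30! · 2^(C(30,2) − 1) > 2^(30^2/2) ≥ n^30). Hence R(30, 30) > 2^(30/2) = 32768.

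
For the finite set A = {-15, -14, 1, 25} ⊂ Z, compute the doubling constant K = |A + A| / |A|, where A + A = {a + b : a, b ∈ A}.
K = |A + A| / |A| = 10/4 = 5/2

Enumerate A + A = {a + b : a, b ∈ A}. With |A| = 4, there are |A|^2 = 16 ordered sum pairs; collecting distinct values, A + A = {-30, -29, -28, -14, -13, 2, 10, 11, 26, 50}, so |A + A| = 10. Thus K = 10/4 = 5/2. For comparison, the minimum possible |A + A| over all 4-element sets is 2·4 − 1 = 7 (so min K = 7/4), attained only by arithmetic progressions.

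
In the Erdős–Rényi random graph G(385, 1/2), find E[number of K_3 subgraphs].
E[# K_3] = C(385, 3) · (1/2)^C(3, 2) = 9437120 / 2^3 = 1179640

For each 3-subset S of vertices (there are C(385, 3) = 9437120 such S), let X_S = 1 if S induces a K_3 (all C(3, 2) = 3 edges present). Then P(X_S = 1) = (1/2)^3 = 1/8. By linearity of expectation, E[# K_3] = C(385, 3) · (1/2)^3 = 9437120 / 8 = 1179640.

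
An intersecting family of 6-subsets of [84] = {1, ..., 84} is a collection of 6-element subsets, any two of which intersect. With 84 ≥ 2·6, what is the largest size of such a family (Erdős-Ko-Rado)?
max |F| = C(83, 5) = 29034396

The Erdős-Ko-Rado theorem states: for n ≥ 2k, an intersecting family of k-subsets of an n-element set has size at most C(n − 1, k − 1), with equality for 'star' families {A ⊆ [n] : |A| = k, i ∈ A} (fix an element i). For n = 84, k = 6: C(83, 5) = 29034396.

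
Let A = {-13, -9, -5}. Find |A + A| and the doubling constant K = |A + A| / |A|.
K = |A + A| / |A| = 5/3

Enumerate A + A = {a + b : a, b ∈ A}. With |A| = 3, there are |A|^2 = 9 ordered sum pairs; collecting distinct values, A + A = {-26, -22, -18, -14, -10}, so |A + A| = 5. Thus K = 5/3. Here |A + A| = 2|A| − 1 = 5, the minimum possible — so K = 5/3 is minimal, which holds iff A is an arithmetic progression.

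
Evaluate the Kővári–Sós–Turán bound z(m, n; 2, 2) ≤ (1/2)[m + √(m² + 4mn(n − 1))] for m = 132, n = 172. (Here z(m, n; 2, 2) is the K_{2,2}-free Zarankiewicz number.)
z(132, 172; 2, 2) ≤ (1/2)[132 + √(132² + 4·132·172·171)] = (1/2)[132 + √15546960] = 2037.4817

Kővári–Sós–Turán: let r_1, ..., r_132 be the row sums and z = Σ r_i the total number of 1s. Each pair of columns can share at most one row with both entries 1 (else a 2×2 all-ones block appears), so Σ_i C(r_i, 2) ≤ C(172, 2) = 14706. By convexity Σ_i C(r_i, 2) ≥ 132·C(z/132, 2) = z(z − 132)/(2·132), giving z² − 132z − 132·172·171 ≤ 0 and hence z ≤ (1/2)[132 + √(17424 + 4·3882384)] = (1/2)[132 + √15546960] ≈ (1/2)(132 + 3942.9634) = 2037.4817.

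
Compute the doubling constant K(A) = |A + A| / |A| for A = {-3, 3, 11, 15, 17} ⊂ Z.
K = |A + A| / |A| = 14/5

Enumerate A + A = {a + b : a, b ∈ A}. With |A| = 5, there are |A|^2 = 25 ordered sum pairs; collecting distinct values, A + A = {-6, 0, 6, 8, 12, 14, 18, 20, 22, 26, 28, 30, 32, 34}, so |A + A| = 14. Thus K = 14/5. For comparison, the minimum possible |A + A| over all 5-element sets is 2·5 − 1 = 9 (so min K = 9/5), attained only by arithmetic progressions.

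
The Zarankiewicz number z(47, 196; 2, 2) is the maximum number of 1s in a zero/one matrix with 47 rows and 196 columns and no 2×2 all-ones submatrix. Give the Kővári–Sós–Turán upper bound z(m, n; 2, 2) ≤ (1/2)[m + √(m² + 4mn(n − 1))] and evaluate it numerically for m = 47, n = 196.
z(47, 196; 2, 2) ≤ (1/2)[47 + √(47² + 4·47·196·195)] = (1/2)[47 + √7187569] = 1363.9821

Kővári–Sós–Turán: let r_1, ..., r_47 be the row sums and z = Σ r_i the total number of 1s. Each pair of columns can share at most one row with both entries 1 (else a 2×2 all-ones block appears), so Σ_i C(r_i, 2) ≤ C(196, 2) = 19110. By convexity Σ_i C(r_i, 2) ≥ 47·C(z/47, 2) = z(z − 47)/(2·47), giving z² − 47z − 47·196·195 ≤ 0 and hence z ≤ (1/2)[47 + √(2209 + 4·1796340)] = (1/2)[47 + √7187569] ≈ (1/2)(47 + 2680.9642) = 1363.9821.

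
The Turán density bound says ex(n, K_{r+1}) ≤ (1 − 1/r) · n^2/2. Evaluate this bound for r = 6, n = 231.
Turán density bound = (5/6) · 231^2/2 = 88935/4 ≈ 22233.75

Turán's theorem: ex(n, K_{r+1}) is achieved by the complete r-partite Turán graph T(n, r) with parts as balanced as possible, and is at most (1 − 1/r) · n^2/2. For r = 6, n = 231: the density bound is (5/6) · 53361/2 = 88935/4 ≈ 22233.75. The integer-valued extremum is e(T(231, 6)) = 22233, which is strictly less than the density bound 88935/4 since 6 ∤ 231 (the parts of T(231, 6) cannot all be equal).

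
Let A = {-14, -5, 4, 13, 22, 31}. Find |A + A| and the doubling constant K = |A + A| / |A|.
K = |A + A| / |A| = 11/6

Enumerate A + A = {a + b : a, b ∈ A}. With |A| = 6, there are |A|^2 = 36 ordered sum pairs; collecting distinct values, A + A = {-28, -19, -10, -1, 8, 17, 26, 35, 44, 53, 62}, so |A + A| = 11. Thus K = 11/6. Here |A + A| = 2|A| − 1 = 11, the minimum possible — so K = 11/6 is minimal, which holds iff A is an arithmetic progression.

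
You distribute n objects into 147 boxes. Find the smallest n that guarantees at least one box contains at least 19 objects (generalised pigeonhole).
n = (19 − 1)·147 + 1 = 2647

By the generalised pigeonhole principle, to guarantee some box contains ≥ r objects we need more than (r − 1) · k objects total. Threshold: n = (r − 1) · k + 1. With r = 19 and k = 147: n = 18 · 147 + 1 = 2646 + 1 = 2647. For n = 2646 = 18 · 147, we can put exactly 18 objects in every box, avoiding 19 in any single one — so 2647 is tight.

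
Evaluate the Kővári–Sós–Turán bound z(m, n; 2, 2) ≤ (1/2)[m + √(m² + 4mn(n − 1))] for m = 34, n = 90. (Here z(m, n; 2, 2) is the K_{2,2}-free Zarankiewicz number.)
z(34, 90; 2, 2) ≤ (1/2)[34 + √(34² + 4·34·90·89)] = (1/2)[34 + √1090516] = 539.1389

Kővári–Sós–Turán: let r_1, ..., r_34 be the row sums and z = Σ r_i the total number of 1s. Each pair of columns can share at most one row with both entries 1 (else a 2×2 all-ones block appears), so Σ_i C(r_i, 2) ≤ C(90, 2) = 4005. By convexity Σ_i C(r_i, 2) ≥ 34·C(z/34, 2) = z(z − 34)/(2·34), giving z² − 34z − 34·90·89 ≤ 0 and hence z ≤ (1/2)[34 + √(1156 + 4·272340)] = (1/2)[34 + √1090516] ≈ (1/2)(34 + 1044.2777) = 539.1389.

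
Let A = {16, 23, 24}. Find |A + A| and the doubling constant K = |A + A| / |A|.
K = |A + A| / |A| = 6/3 = 2

Enumerate A + A = {a + b : a, b ∈ A}. With |A| = 3, there are |A|^2 = 9 ordered sum pairs; collecting distinct values, A + A = {32, 39, 40, 46, 47, 48}, so |A + A| = 6. Thus K = 6/3 = 2. For comparison, the minimum possible |A + A| over all 3-element sets is 2·3 − 1 = 5 (so min K = 5/3), attained only by arithmetic progressions.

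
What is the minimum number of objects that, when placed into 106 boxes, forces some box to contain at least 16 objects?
n = (16 − 1)·106 + 1 = 1591

By the generalised pigeonhole principle, to guarantee some box contains ≥ r objects we need more than (r − 1) · k objects total. Threshold: n = (r − 1) · k + 1. With r = 16 and k = 106: n = 15 · 106 + 1 = 1590 + 1 = 1591. For n = 1590 = 15 · 106, we can put exactly 15 objects in every box, avoiding 16 in any single one — so 1591 is tight.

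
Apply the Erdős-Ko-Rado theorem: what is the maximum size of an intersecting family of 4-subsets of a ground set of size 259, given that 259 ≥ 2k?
max |F| = C(258, 3) = 2829056

Erdős-Ko-Rado (1961): when n ≥ 2k, max |F| = C(n−1, k−1). The bound is attained by the star {A : i ∈ A} for any fixed i ∈ [n]. Here C(259−1, 4−1) = C(258, 3) = 2829056.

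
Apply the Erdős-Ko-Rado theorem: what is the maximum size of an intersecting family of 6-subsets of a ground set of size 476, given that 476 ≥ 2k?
max |F| = C(475, 5) = 197294396970

The Erdős-Ko-Rado theorem states: for n ≥ 2k, an intersecting family of k-subsets of an n-element set has size at most C(n − 1, k − 1), with equality for 'star' families {A ⊆ [n] : |A| = k, i ∈ A} (fix an element i). For n = 476, k = 6: C(475, 5) = 197294396970.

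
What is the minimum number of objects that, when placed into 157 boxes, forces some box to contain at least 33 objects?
n = (33 − 1)·157 + 1 = 5025

By the generalised pigeonhole principle, to guarantee some box contains ≥ r objects we need more than (r − 1) · k objects total. Threshold: n = (r − 1) · k + 1. With r = 33 and k = 157: n = 32 · 157 + 1 = 5024 + 1 = 5025. For n = 5024 = 32 · 157, we can put exactly 32 objects in every box, avoiding 33 in any single one — so 5025 is tight.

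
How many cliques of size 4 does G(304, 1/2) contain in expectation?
E[# K_4] = C(304, 4) · (1/2)^C(4, 2) = 348881876 / 2^6 = 87220469/16 = 5451279.3125

For each 4-subset S of vertices (there are C(304, 4) = 348881876 such S), let X_S = 1 if S induces a K_4 (all C(4, 2) = 6 edges present). Then P(X_S = 1) = (1/2)^6 = 1/64. By linearity of expectation, E[# K_4] = C(304, 4) · (1/2)^6 = 348881876 / 64 = 87220469/16 = 5451279.3125.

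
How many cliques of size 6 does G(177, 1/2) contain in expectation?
E[# K_6] = C(177, 6) · (1/2)^C(6, 2) = 39202637320 / 2^15 = 4900329665/4096 ≈ 1196369.547119

For each 6-subset S of vertices (there are C(177, 6) = 39202637320 such S), let X_S = 1 if S induces a K_6 (all C(6, 2) = 15 edges present). Then P(X_S = 1) = (1/2)^15 = 1/32768. By linearity of expectation, E[# K_6] = C(177, 6) · (1/2)^15 = 39202637320 / 32768 = 4900329665/4096 ≈ 1196369.547119.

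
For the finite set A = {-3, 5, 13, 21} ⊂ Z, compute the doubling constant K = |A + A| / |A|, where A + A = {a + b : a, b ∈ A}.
K = |A + A| / |A| = 7/4

Enumerate A + A = {a + b : a, b ∈ A}. With |A| = 4, there are |A|^2 = 16 ordered sum pairs; collecting distinct values, A + A = {-6, 2, 10, 18, 26, 34, 42}, so |A + A| = 7. Thus K = 7/4. Here |A + A| = 2|A| − 1 = 7, the minimum possible — so K = 7/4 is minimal, which holds iff A is an arithmetic progression.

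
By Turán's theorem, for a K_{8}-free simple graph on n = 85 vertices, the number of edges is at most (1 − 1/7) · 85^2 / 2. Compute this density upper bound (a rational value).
Turán density bound = (6/7) · 85^2/2 = 21675/7 ≈ 3096.4286

Turán's theorem: ex(n, K_{r+1}) is achieved by the complete r-partite Turán graph T(n, r) with parts as balanced as possible, and is at most (1 − 1/r) · n^2/2. For r = 7, n = 85: the density bound is (6/7) · 7225/2 = 21675/7 ≈ 3096.4286. The integer-valued extremum is e(T(85, 7)) = 3096, which is strictly less than the density bound 21675/7 since 7 ∤ 85 (the parts of T(85, 7) cannot all be equal).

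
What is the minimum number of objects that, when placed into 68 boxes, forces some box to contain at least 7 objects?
n = (7 − 1)·68 + 1 = 409

By the generalised pigeonhole principle, to guarantee some box contains ≥ r objects we need more than (r − 1) · k objects total. Threshold: n = (r − 1) · k + 1. With r = 7 and k = 68: n = 6 · 68 + 1 = 408 + 1 = 409. For n = 408 = 6 · 68, we can put exactly 6 objects in every box, avoiding 7 in any single one — so 409 is tight.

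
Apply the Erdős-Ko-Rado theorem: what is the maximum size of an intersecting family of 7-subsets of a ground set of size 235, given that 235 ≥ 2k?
max |F| = C(234, 6) = 213748248714

The Erdős-Ko-Rado theorem states: for n ≥ 2k, an intersecting family of k-subsets of an n-element set has size at most C(n − 1, k − 1), with equality for 'star' families {A ⊆ [n] : |A| = k, i ∈ A} (fix an element i). For n = 235, k = 7: C(234, 6) = 213748248714.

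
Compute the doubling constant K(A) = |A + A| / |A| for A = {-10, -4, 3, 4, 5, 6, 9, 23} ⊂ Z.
K = |A + A| / |A| = 30/8 = 15/4

Enumerate A + A = {a + b : a, b ∈ A}. With |A| = 8, there are |A|^2 = 64 ordered sum pairs; collecting distinct values, A + A = {-20, -14, -8, -7, -6, -5, -4, -1, 0, 1, 2, 5, 6, 7, 8, 9, 10, 11, 12, 13, 14, 15, 18, 19, 26, 27, 28, 29, 32, 46}, so |A + A| = 30. Thus K = 30/8 = 15/4. For comparison, the minimum possible |A + A| over all 8-element sets is 2·8 − 1 = 15 (so min K = 15/8), attained only by arithmetic progressions.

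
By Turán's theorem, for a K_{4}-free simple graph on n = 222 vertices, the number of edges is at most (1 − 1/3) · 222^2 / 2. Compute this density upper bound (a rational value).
Turán density bound = (2/3) · 222^2/2 = 16428

Turán's theorem: ex(n, K_{r+1}) is achieved by the complete r-partite Turán graph T(n, r) with parts as balanced as possible, and is at most (1 − 1/r) · n^2/2. For r = 3, n = 222: the density bound is (2/3) · 49284/2 = 16428. Since 3 ∣ 222, the Turán graph T(222, 3) has parts of equal size 74, and its edge count e(T(222, 3)) = 16428 attains the density bound exactly.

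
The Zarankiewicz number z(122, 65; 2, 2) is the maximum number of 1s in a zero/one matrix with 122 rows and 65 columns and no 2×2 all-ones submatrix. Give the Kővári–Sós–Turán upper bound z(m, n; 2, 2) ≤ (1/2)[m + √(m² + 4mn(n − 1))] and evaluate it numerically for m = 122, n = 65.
z(122, 65; 2, 2) ≤ (1/2)[122 + √(122² + 4·122·65·64)] = (1/2)[122 + √2044964] = 776.0112

Kővári–Sós–Turán: let r_1, ..., r_122 be the row sums and z = Σ r_i the total number of 1s. Each pair of columns can share at most one row with both entries 1 (else a 2×2 all-ones block appears), so Σ_i C(r_i, 2) ≤ C(65, 2) = 2080. By convexity Σ_i C(r_i, 2) ≥ 122·C(z/122, 2) = z(z − 122)/(2·122), giving z² − 122z − 122·65·64 ≤ 0 and hence z ≤ (1/2)[122 + √(14884 + 4·507520)] = (1/2)[122 + √2044964] ≈ (1/2)(122 + 1430.0224) = 776.0112.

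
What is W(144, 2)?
W(144, 2) = 144 + 1 = 145

A 2-term AP is any pair of integers, so a monochromatic 2-AP exists iff some colour is used at least twice. With 144 colours, the colouring i ↦ i on {1, ..., 144} uses each colour once, avoiding any monochromatic pair, so W(144, 2) > 144. For {1, ..., 145}, pigeonhole forces two integers of the same colour, which form a monochromatic 2-AP. Hence W(144, 2) = 145.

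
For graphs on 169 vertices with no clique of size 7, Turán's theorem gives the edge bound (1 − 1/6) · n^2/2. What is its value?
Turán density bound = (5/6) · 169^2/2 = 142805/12 ≈ 11900.4167

Turán's theorem: ex(n, K_{r+1}) is achieved by the complete r-partite Turán graph T(n, r) with parts as balanced as possible, and is at most (1 − 1/r) · n^2/2. For r = 6, n = 169: the density bound is (5/6) · 28561/2 = 142805/12 ≈ 11900.4167. The integer-valued extremum is e(T(169, 6)) = 11900, which is strictly less than the density bound 142805/12 since 6 ∤ 169 (the parts of T(169, 6) cannot all be equal).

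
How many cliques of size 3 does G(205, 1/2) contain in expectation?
E[# K_3] = C(205, 3) · (1/2)^C(3, 2) = 1414910 / 2^3 = 707455/4 = 176863.75

For each 3-subset S of vertices (there are C(205, 3) = 1414910 such S), let X_S = 1 if S induces a K_3 (all C(3, 2) = 3 edges present). Then P(X_S = 1) = (1/2)^3 = 1/8. By linearity of expectation, E[# K_3] = C(205, 3) · (1/2)^3 = 1414910 / 8 = 707455/4 = 176863.75.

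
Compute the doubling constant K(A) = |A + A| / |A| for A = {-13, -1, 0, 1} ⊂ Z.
K = |A + A| / |A| = 9/4

Enumerate A + A = {a + b : a, b ∈ A}. With |A| = 4, there are |A|^2 = 16 ordered sum pairs; collecting distinct values, A + A = {-26, -14, -13, -12, -2, -1, 0, 1, 2}, so |A + A| = 9. Thus K = 9/4. For comparison, the minimum possible |A + A| over all 4-element sets is 2·4 − 1 = 7 (so min K = 7/4), attained only by arithmetic progressions.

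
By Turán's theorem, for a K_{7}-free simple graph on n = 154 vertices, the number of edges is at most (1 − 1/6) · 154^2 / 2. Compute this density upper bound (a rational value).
Turán density bound = (5/6) · 154^2/2 = 29645/3 ≈ 9881.6667

Turán's theorem: ex(n, K_{r+1}) is achieved by the complete r-partite Turán graph T(n, r) with parts as balanced as possible, and is at most (1 − 1/r) · n^2/2. For r = 6, n = 154: the density bound is (5/6) · 23716/2 = 29645/3 ≈ 9881.6667. The integer-valued extremum is e(T(154, 6)) = 9881, which is strictly less than the density bound 29645/3 since 6 ∤ 154 (the parts of T(154, 6) cannot all be equal).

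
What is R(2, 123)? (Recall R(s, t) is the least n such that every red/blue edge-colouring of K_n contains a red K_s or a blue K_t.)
R(2, 123) = 123

R(2, k) = k for all k ≥ 2: in a 2-colouring of K_k, either some edge is red (a red K_2) or all edges are blue (a blue K_k). And K_{122} coloured all-blue has no blue K_123, so R(2, 123) > 122. Hence R(2, 123) = 123.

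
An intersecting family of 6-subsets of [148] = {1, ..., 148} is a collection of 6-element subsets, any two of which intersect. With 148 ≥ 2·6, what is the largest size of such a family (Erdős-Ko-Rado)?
max |F| = C(147, 5) = 534017484

Erdős-Ko-Rado (1961): when n ≥ 2k, max |F| = C(n−1, k−1). The bound is attained by the star {A : i ∈ A} for any fixed i ∈ [n]. Here C(148−1, 6−1) = C(147, 5) = 534017484.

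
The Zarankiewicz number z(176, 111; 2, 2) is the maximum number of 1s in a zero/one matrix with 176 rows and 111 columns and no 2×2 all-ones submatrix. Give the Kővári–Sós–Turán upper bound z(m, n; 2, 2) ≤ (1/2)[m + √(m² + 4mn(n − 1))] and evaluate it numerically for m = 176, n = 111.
z(176, 111; 2, 2) ≤ (1/2)[176 + √(176² + 4·176·111·110)] = (1/2)[176 + √8626816] = 1556.5721

Kővári–Sós–Turán: let r_1, ..., r_176 be the row sums and z = Σ r_i the total number of 1s. Each pair of columns can share at most one row with both entries 1 (else a 2×2 all-ones block appears), so Σ_i C(r_i, 2) ≤ C(111, 2) = 6105. By convexity Σ_i C(r_i, 2) ≥ 176·C(z/176, 2) = z(z − 176)/(2·176), giving z² − 176z − 176·111·110 ≤ 0 and hence z ≤ (1/2)[176 + √(30976 + 4·2148960)] = (1/2)[176 + √8626816] ≈ (1/2)(176 + 2937.1442) = 1556.5721.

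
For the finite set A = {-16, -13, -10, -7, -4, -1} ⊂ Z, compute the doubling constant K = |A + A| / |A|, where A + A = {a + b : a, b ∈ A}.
K = |A + A| / |A| = 11/6

Enumerate A + A = {a + b : a, b ∈ A}. With |A| = 6, there are |A|^2 = 36 ordered sum pairs; collecting distinct values, A + A = {-32, -29, -26, -23, -20, -17, -14, -11, -8, -5, -2}, so |A + A| = 11. Thus K = 11/6. Here |A + A| = 2|A| − 1 = 11, the minimum possible — so K = 11/6 is minimal, which holds iff A is an arithmetic progression.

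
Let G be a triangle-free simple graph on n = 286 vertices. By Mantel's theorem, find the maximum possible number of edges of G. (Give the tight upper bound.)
ex(286, K_3) = ⌊286^2/4⌋ = 20449

Mantel (1907): a triangle-free graph on n vertices has at most ⌊n^2/4⌋ edges, with equality for the complete bipartite graph K_{⌊n/2⌋, ⌈n/2⌉}. For n = 286: ⌊286^2/4⌋ = ⌊81796/4⌋ = 20449. The extremal graph is K_{143, 143}, which has 143·143 = 20449 edges.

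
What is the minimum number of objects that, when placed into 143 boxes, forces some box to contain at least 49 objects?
n = (49 − 1)·143 + 1 = 6865

By the generalised pigeonhole principle, to guarantee some box contains ≥ r objects we need more than (r − 1) · k objects total. Threshold: n = (r − 1) · k + 1. With r = 49 and k = 143: n = 48 · 143 + 1 = 6864 + 1 = 6865. For n = 6864 = 48 · 143, we can put exactly 48 objects in every box, avoiding 49 in any single one — so 6865 is tight.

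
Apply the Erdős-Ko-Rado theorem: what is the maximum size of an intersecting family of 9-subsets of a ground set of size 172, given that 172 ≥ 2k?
max |F| = C(171, 8) = 15355814110065

Erdős-Ko-Rado (1961): when n ≥ 2k, max |F| = C(n−1, k−1). The bound is attained by the star {A : i ∈ A} for any fixed i ∈ [n]. Here C(172−1, 9−1) = C(171, 8) = 15355814110065.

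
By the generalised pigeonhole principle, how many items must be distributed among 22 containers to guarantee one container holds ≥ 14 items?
n = (14 − 1)·22 + 1 = 287

By the generalised pigeonhole principle, to guarantee some box contains ≥ r objects we need more than (r − 1) · k objects total. Threshold: n = (r − 1) · k + 1. With r = 14 and k = 22: n = 13 · 22 + 1 = 286 + 1 = 287. For n = 286 = 13 · 22, we can put exactly 13 objects in every box, avoiding 14 in any single one — so 287 is tight.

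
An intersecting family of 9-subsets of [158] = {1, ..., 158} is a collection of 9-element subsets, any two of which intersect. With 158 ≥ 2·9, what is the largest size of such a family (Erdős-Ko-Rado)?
max |F| = C(157, 8) = 7637643295425

Erdős-Ko-Rado (1961): when n ≥ 2k, max |F| = C(n−1, k−1). The bound is attained by the star {A : i ∈ A} for any fixed i ∈ [n]. Here C(158−1, 9−1) = C(157, 8) = 7637643295425.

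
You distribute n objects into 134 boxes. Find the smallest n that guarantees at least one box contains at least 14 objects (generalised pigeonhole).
n = (14 − 1)·134 + 1 = 1743

By the generalised pigeonhole principle, to guarantee some box contains ≥ r objects we need more than (r − 1) · k objects total. Threshold: n = (r − 1) · k + 1. With r = 14 and k = 134: n = 13 · 134 + 1 = 1742 + 1 = 1743. For n = 1742 = 13 · 134, we can put exactly 13 objects in every box, avoiding 14 in any single one — so 1743 is tight.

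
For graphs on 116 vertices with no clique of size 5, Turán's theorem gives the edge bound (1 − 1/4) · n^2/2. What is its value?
Turán density bound = (3/4) · 116^2/2 = 5046

Turán's theorem: ex(n, K_{r+1}) is achieved by the complete r-partite Turán graph T(n, r) with parts as balanced as possible, and is at most (1 − 1/r) · n^2/2. For r = 4, n = 116: the density bound is (3/4) · 13456/2 = 5046. Since 4 ∣ 116, the Turán graph T(116, 4) has parts of equal size 29, and its edge count e(T(116, 4)) = 5046 attains the density bound exactly.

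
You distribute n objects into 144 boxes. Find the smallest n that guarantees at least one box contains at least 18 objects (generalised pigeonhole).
n = (18 − 1)·144 + 1 = 2449

By the generalised pigeonhole principle, to guarantee some box contains ≥ r objects we need more than (r − 1) · k objects total. Threshold: n = (r − 1) · k + 1. With r = 18 and k = 144: n = 17 · 144 + 1 = 2448 + 1 = 2449. For n = 2448 = 17 · 144, we can put exactly 17 objects in every box, avoiding 18 in any single one — so 2449 is tight.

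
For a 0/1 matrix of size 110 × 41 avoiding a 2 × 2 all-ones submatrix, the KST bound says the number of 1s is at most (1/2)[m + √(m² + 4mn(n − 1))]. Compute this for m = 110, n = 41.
z(110, 41; 2, 2) ≤ (1/2)[110 + √(110² + 4·110·41·40)] = (1/2)[110 + √733700] = 483.2814

Kővári–Sós–Turán: let r_1, ..., r_110 be the row sums and z = Σ r_i the total number of 1s. Each pair of columns can share at most one row with both entries 1 (else a 2×2 all-ones block appears), so Σ_i C(r_i, 2) ≤ C(41, 2) = 820. By convexity Σ_i C(r_i, 2) ≥ 110·C(z/110, 2) = z(z − 110)/(2·110), giving z² − 110z − 110·41·40 ≤ 0 and hence z ≤ (1/2)[110 + √(12100 + 4·180400)] = (1/2)[110 + √733700] ≈ (1/2)(110 + 856.5629) = 483.2814.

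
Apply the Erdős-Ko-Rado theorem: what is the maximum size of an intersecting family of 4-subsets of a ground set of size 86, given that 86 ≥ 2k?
max |F| = C(85, 3) = 98770

Erdős-Ko-Rado (1961): when n ≥ 2k, max |F| = C(n−1, k−1). The bound is attained by the star {A : i ∈ A} for any fixed i ∈ [n]. Here C(86−1, 4−1) = C(85, 3) = 98770.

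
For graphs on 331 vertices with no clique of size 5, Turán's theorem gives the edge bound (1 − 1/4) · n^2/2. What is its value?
Turán density bound = (3/4) · 331^2/2 = 328683/8 ≈ 41085.375

Turán's theorem: ex(n, K_{r+1}) is achieved by the complete r-partite Turán graph T(n, r) with parts as balanced as possible, and is at most (1 − 1/r) · n^2/2. For r = 4, n = 331: the density bound is (3/4) · 109561/2 = 328683/8 ≈ 41085.375. The integer-valued extremum is e(T(331, 4)) = 41085, which is strictly less than the density bound 328683/8 since 4 ∤ 331 (the parts of T(331, 4) cannot all be equal).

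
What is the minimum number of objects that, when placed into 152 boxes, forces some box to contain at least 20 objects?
n = (20 − 1)·152 + 1 = 2889

By the generalised pigeonhole principle, to guarantee some box contains ≥ r objects we need more than (r − 1) · k objects total. Threshold: n = (r − 1) · k + 1. With r = 20 and k = 152: n = 19 · 152 + 1 = 2888 + 1 = 2889. For n = 2888 = 19 · 152, we can put exactly 19 objects in every box, avoiding 20 in any single one — so 2889 is tight.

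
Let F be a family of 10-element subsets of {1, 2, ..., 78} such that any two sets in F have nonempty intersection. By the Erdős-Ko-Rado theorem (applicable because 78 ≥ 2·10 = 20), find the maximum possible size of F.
max |F| = C(77, 9) = 161322559475

Erdős-Ko-Rado (1961): when n ≥ 2k, max |F| = C(n−1, k−1). The bound is attained by the star {A : i ∈ A} for any fixed i ∈ [n]. Here C(78−1, 10−1) = C(77, 9) = 161322559475.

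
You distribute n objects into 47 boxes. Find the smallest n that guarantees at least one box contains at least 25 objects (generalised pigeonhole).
n = (25 − 1)·47 + 1 = 1129

By the generalised pigeonhole principle, to guarantee some box contains ≥ r objects we need more than (r − 1) · k objects total. Threshold: n = (r − 1) · k + 1. With r = 25 and k = 47: n = 24 · 47 + 1 = 1128 + 1 = 1129. For n = 1128 = 24 · 47, we can put exactly 24 objects in every box, avoiding 25 in any single one — so 1129 is tight.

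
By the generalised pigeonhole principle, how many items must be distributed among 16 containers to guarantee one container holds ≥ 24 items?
n = (24 − 1)·16 + 1 = 369

By the generalised pigeonhole principle, to guarantee some box contains ≥ r objects we need more than (r − 1) · k objects total. Threshold: n = (r − 1) · k + 1. With r = 24 and k = 16: n = 23 · 16 + 1 = 368 + 1 = 369. For n = 368 = 23 · 16, we can put exactly 23 objects in every box, avoiding 24 in any single one — so 369 is tight.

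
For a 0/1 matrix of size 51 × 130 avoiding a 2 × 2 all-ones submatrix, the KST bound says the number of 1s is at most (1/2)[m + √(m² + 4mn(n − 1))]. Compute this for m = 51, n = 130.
z(51, 130; 2, 2) ≤ (1/2)[51 + √(51² + 4·51·130·129)] = (1/2)[51 + √3423681] = 950.6596

Kővári–Sós–Turán: let r_1, ..., r_51 be the row sums and z = Σ r_i the total number of 1s. Each pair of columns can share at most one row with both entries 1 (else a 2×2 all-ones block appears), so Σ_i C(r_i, 2) ≤ C(130, 2) = 8385. By convexity Σ_i C(r_i, 2) ≥ 51·C(z/51, 2) = z(z − 51)/(2·51), giving z² − 51z − 51·130·129 ≤ 0 and hence z ≤ (1/2)[51 + √(2601 + 4·855270)] = (1/2)[51 + √3423681] ≈ (1/2)(51 + 1850.3192) = 950.6596.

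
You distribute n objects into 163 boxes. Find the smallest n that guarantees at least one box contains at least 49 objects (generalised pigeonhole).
n = (49 − 1)·163 + 1 = 7825

By the generalised pigeonhole principle, to guarantee some box contains ≥ r objects we need more than (r − 1) · k objects total. Threshold: n = (r − 1) · k + 1. With r = 49 and k = 163: n = 48 · 163 + 1 = 7824 + 1 = 7825. For n = 7824 = 48 · 163, we can put exactly 48 objects in every box, avoiding 49 in any single one — so 7825 is tight.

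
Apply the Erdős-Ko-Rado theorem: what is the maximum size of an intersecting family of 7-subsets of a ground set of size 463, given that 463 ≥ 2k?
max |F| = C(462, 6) = 13072618876779

The Erdős-Ko-Rado theorem states: for n ≥ 2k, an intersecting family of k-subsets of an n-element set has size at most C(n − 1, k − 1), with equality for 'star' families {A ⊆ [n] : |A| = k, i ∈ A} (fix an element i). For n = 463, k = 7: C(462, 6) = 13072618876779.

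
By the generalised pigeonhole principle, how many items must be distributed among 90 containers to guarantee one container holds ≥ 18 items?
n = (18 − 1)·90 + 1 = 1531

By the generalised pigeonhole principle, to guarantee some box contains ≥ r objects we need more than (r − 1) · k objects total. Threshold: n = (r − 1) · k + 1. With r = 18 and k = 90: n = 17 · 90 + 1 = 1530 + 1 = 1531. For n = 1530 = 17 · 90, we can put exactly 17 objects in every box, avoiding 18 in any single one — so 1531 is tight.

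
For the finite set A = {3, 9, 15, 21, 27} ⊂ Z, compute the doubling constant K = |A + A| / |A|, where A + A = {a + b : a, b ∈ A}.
K = |A + A| / |A| = 9/5

Enumerate A + A = {a + b : a, b ∈ A}. With |A| = 5, there are |A|^2 = 25 ordered sum pairs; collecting distinct values, A + A = {6, 12, 18, 24, 30, 36, 42, 48, 54}, so |A + A| = 9. Thus K = 9/5. Here |A + A| = 2|A| − 1 = 9, the minimum possible — so K = 9/5 is minimal, which holds iff A is an arithmetic progression.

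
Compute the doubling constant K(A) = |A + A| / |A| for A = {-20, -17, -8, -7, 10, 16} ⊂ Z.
K = |A + A| / |A| = 21/6 = 7/2

Enumerate A + A = {a + b : a, b ∈ A}. With |A| = 6, there are |A|^2 = 36 ordered sum pairs; collecting distinct values, A + A = {-40, -37, -34, -28, -27, -25, -24, -16, -15, -14, -10, -7, -4, -1, 2, 3, 8, 9, 20, 26, 32}, so |A + A| = 21. Thus K = 21/6 = 7/2. For comparison, the minimum possible |A + A| over all 6-element sets is 2·6 − 1 = 11 (so min K = 11/6), attained only by arithmetic progressions.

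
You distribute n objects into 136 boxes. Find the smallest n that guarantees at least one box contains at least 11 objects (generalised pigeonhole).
n = (11 − 1)·136 + 1 = 1361

By the generalised pigeonhole principle, to guarantee some box contains ≥ r objects we need more than (r − 1) · k objects total. Threshold: n = (r − 1) · k + 1. With r = 11 and k = 136: n = 10 · 136 + 1 = 1360 + 1 = 1361. For n = 1360 = 10 · 136, we can put exactly 10 objects in every box, avoiding 11 in any single one — so 1361 is tight.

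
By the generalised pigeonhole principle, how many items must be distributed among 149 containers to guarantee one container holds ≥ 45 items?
n = (45 − 1)·149 + 1 = 6557

By the generalised pigeonhole principle, to guarantee some box contains ≥ r objects we need more than (r − 1) · k objects total. Threshold: n = (r − 1) · k + 1. With r = 45 and k = 149: n = 44 · 149 + 1 = 6556 + 1 = 6557. For n = 6556 = 44 · 149, we can put exactly 44 objects in every box, avoiding 45 in any single one — so 6557 is tight.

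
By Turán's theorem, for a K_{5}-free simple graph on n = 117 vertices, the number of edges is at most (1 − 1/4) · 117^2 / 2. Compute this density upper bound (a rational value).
Turán density bound = (3/4) · 117^2/2 = 41067/8 ≈ 5133.375

Turán's theorem: ex(n, K_{r+1}) is achieved by the complete r-partite Turán graph T(n, r) with parts as balanced as possible, and is at most (1 − 1/r) · n^2/2. For r = 4, n = 117: the density bound is (3/4) · 13689/2 = 41067/8 ≈ 5133.375. The integer-valued extremum is e(T(117, 4)) = 5133, which is strictly less than the density bound 41067/8 since 4 ∤ 117 (the parts of T(117, 4) cannot all be equal).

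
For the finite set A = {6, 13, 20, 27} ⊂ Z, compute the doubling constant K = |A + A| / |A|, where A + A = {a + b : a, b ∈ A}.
K = |A + A| / |A| = 7/4

Enumerate A + A = {a + b : a, b ∈ A}. With |A| = 4, there are |A|^2 = 16 ordered sum pairs; collecting distinct values, A + A = {12, 19, 26, 33, 40, 47, 54}, so |A + A| = 7. Thus K = 7/4. Here |A + A| = 2|A| − 1 = 7, the minimum possible — so K = 7/4 is minimal, which holds iff A is an arithmetic progression.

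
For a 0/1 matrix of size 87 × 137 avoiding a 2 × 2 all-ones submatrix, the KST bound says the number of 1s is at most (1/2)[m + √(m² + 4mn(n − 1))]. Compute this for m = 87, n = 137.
z(87, 137; 2, 2) ≤ (1/2)[87 + √(87² + 4·87·137·136)] = (1/2)[87 + √6491505] = 1317.4216

Kővári–Sós–Turán: let r_1, ..., r_87 be the row sums and z = Σ r_i the total number of 1s. Each pair of columns can share at most one row with both entries 1 (else a 2×2 all-ones block appears), so Σ_i C(r_i, 2) ≤ C(137, 2) = 9316. By convexity Σ_i C(r_i, 2) ≥ 87·C(z/87, 2) = z(z − 87)/(2·87), giving z² − 87z − 87·137·136 ≤ 0 and hence z ≤ (1/2)[87 + √(7569 + 4·1620984)] = (1/2)[87 + √6491505] ≈ (1/2)(87 + 2547.8432) = 1317.4216.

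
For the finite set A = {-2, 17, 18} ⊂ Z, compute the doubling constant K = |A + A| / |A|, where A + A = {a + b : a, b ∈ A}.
K = |A + A| / |A| = 6/3 = 2

Enumerate A + A = {a + b : a, b ∈ A}. With |A| = 3, there are |A|^2 = 9 ordered sum pairs; collecting distinct values, A + A = {-4, 15, 16, 34, 35, 36}, so |A + A| = 6. Thus K = 6/3 = 2. For comparison, the minimum possible |A + A| over all 3-element sets is 2·3 − 1 = 5 (so min K = 5/3), attained only by arithmetic progressions.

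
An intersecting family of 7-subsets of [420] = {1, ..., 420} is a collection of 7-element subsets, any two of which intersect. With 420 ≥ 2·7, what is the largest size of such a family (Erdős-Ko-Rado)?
max |F| = C(419, 6) = 7249960355352

The Erdős-Ko-Rado theorem states: for n ≥ 2k, an intersecting family of k-subsets of an n-element set has size at most C(n − 1, k − 1), with equality for 'star' families {A ⊆ [n] : |A| = k, i ∈ A} (fix an element i). For n = 420, k = 7: C(419, 6) = 7249960355352.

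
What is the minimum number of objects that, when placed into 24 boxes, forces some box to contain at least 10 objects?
n = (10 − 1)·24 + 1 = 217

By the generalised pigeonhole principle, to guarantee some box contains ≥ r objects we need more than (r − 1) · k objects total. Threshold: n = (r − 1) · k + 1. With r = 10 and k = 24: n = 9 · 24 + 1 = 216 + 1 = 217. For n = 216 = 9 · 24, we can put exactly 9 objects in every box, avoiding 10 in any single one — so 217 is tight.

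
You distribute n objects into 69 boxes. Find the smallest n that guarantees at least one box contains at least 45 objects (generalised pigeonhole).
n = (45 − 1)·69 + 1 = 3037

By the generalised pigeonhole principle, to guarantee some box contains ≥ r objects we need more than (r − 1) · k objects total. Threshold: n = (r − 1) · k + 1. With r = 45 and k = 69: n = 44 · 69 + 1 = 3036 + 1 = 3037. For n = 3036 = 44 · 69, we can put exactly 44 objects in every box, avoiding 45 in any single one — so 3037 is tight.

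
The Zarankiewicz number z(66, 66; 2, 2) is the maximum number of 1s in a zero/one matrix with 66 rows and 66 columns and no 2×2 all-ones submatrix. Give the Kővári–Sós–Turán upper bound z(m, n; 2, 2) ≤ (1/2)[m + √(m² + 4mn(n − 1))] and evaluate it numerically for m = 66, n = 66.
z(66, 66; 2, 2) ≤ (1/2)[66 + √(66² + 4·66·66·65)] = (1/2)[66 + √1136916] = 566.1313

Kővári–Sós–Turán: let r_1, ..., r_66 be the row sums and z = Σ r_i the total number of 1s. Each pair of columns can share at most one row with both entries 1 (else a 2×2 all-ones block appears), so Σ_i C(r_i, 2) ≤ C(66, 2) = 2145. By convexity Σ_i C(r_i, 2) ≥ 66·C(z/66, 2) = z(z − 66)/(2·66), giving z² − 66z − 66·66·65 ≤ 0 and hence z ≤ (1/2)[66 + √(4356 + 4·283140)] = (1/2)[66 + √1136916] ≈ (1/2)(66 + 1066.2626) = 566.1313.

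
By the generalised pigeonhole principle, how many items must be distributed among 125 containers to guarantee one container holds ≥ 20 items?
n = (20 − 1)·125 + 1 = 2376

By the generalised pigeonhole principle, to guarantee some box contains ≥ r objects we need more than (r − 1) · k objects total. Threshold: n = (r − 1) · k + 1. With r = 20 and k = 125: n = 19 · 125 + 1 = 2375 + 1 = 2376. For n = 2375 = 19 · 125, we can put exactly 19 objects in every box, avoiding 20 in any single one — so 2376 is tight.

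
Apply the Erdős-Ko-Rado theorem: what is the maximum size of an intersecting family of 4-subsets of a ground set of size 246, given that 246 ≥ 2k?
max |F| = C(245, 3) = 2421090

Erdős-Ko-Rado (1961): when n ≥ 2k, max |F| = C(n−1, k−1). The bound is attained by the star {A : i ∈ A} for any fixed i ∈ [n]. Here C(246−1, 4−1) = C(245, 3) = 2421090.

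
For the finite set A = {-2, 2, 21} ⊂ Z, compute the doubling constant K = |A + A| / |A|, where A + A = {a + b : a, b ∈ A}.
K = |A + A| / |A| = 6/3 = 2

Enumerate A + A = {a + b : a, b ∈ A}. With |A| = 3, there are |A|^2 = 9 ordered sum pairs; collecting distinct values, A + A = {-4, 0, 4, 19, 23, 42}, so |A + A| = 6. Thus K = 6/3 = 2. For comparison, the minimum possible |A + A| over all 3-element sets is 2·3 − 1 = 5 (so min K = 5/3), attained only by arithmetic progressions.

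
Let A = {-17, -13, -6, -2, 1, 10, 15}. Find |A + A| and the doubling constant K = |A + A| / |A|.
K = |A + A| / |A| = 25/7

Enumerate A + A = {a + b : a, b ∈ A}. With |A| = 7, there are |A|^2 = 49 ordered sum pairs; collecting distinct values, A + A = {-34, -30, -26, -23, -19, -16, -15, -12, -8, -7, -5, -4, -3, -2, -1, 2, 4, 8, 9, 11, 13, 16, 20, 25, 30}, so |A + A| = 25. Thus K = 25/7. For comparison, the minimum possible |A + A| over all 7-element sets is 2·7 − 1 = 13 (so min K = 13/7), attained only by arithmetic progressions.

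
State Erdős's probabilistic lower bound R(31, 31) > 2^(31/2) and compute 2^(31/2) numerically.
2^(31/2) = 46340.95; so R(31, 31) > 46340.95

Colour each edge of K_n uniformly at random with red/blue. The expected number of monochromatic K_31 is C(n, 31) · 2 · 2^(−C(31,2)). If C(n, 31) · 2^(1 − C(31,2)) < 1, then with positive probability no monochromatic K_31 exists, so R(31, 31) > n. The standard estimate C(n, 31) ≤ n^31/31! shows this inequality holds whenever n ≤ 2^(31/2) (since 31! · 2^(C(31,2) − 1) > 2^(31^2/2) ≥ n^31). Hence R(31, 31) > 2^(31/2) = 46340.95.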